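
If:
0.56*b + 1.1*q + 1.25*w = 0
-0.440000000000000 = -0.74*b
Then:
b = 0.59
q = -1.13636363636364*w - 0.302702702702703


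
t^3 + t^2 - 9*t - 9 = (t - 3)*(t + 1)*(t + 3)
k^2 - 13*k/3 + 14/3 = (k - 7/3)*(k - 2)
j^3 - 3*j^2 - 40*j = j*(j - 8)*(j + 5)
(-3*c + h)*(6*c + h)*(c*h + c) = -18*c^3*h - 18*c^3 + 3*c^2*h^2 + 3*c^2*h + c*h^3 + c*h^2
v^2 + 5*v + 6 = (v + 2)*(v + 3)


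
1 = 1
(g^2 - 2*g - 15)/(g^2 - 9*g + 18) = (g^2 - 2*g - 15)/(g^2 - 9*g + 18)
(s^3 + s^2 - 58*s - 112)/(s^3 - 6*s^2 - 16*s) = (s + 7)/s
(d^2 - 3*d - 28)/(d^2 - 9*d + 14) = (d + 4)/(d - 2)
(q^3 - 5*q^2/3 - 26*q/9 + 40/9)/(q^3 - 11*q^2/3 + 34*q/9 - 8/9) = (3*q + 5)/(3*q - 1)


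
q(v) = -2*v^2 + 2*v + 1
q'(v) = 2 - 4*v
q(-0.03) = 0.94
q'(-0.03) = 2.12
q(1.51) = -0.54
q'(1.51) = -4.04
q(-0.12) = 0.73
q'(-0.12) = 2.48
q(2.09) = -3.56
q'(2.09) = -6.36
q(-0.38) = -0.05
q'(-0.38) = 3.52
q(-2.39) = -15.20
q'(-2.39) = 11.56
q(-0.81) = -1.93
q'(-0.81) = 5.24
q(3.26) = -13.74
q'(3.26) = -11.04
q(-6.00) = -83.00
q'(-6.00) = 26.00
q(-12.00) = -311.00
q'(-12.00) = 50.00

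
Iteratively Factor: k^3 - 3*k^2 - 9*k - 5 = (k + 1)*(k^2 - 4*k - 5) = (k - 5)*(k + 1)*(k + 1)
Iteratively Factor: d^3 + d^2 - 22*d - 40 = (d - 5)*(d^2 + 6*d + 8) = (d - 5)*(d + 4)*(d + 2)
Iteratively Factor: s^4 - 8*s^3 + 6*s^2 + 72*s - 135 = (s - 3)*(s^3 - 5*s^2 - 9*s + 45) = (s - 3)*(s + 3)*(s^2 - 8*s + 15) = (s - 5)*(s - 3)*(s + 3)*(s - 3)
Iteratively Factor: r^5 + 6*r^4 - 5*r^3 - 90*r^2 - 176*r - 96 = (r + 3)*(r^4 + 3*r^3 - 14*r^2 - 48*r - 32) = (r + 2)*(r + 3)*(r^3 + r^2 - 16*r - 16) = (r + 2)*(r + 3)*(r + 4)*(r^2 - 3*r - 4) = (r + 1)*(r + 2)*(r + 3)*(r + 4)*(r - 4)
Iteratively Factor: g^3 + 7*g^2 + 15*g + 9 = (g + 3)*(g^2 + 4*g + 3) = (g + 1)*(g + 3)*(g + 3)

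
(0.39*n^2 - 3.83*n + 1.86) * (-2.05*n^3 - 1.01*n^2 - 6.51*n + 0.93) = -0.7995*n^5 + 7.4576*n^4 - 2.4836*n^3 + 23.4174*n^2 - 15.6705*n + 1.7298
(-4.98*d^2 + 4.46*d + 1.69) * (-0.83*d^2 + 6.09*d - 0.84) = 4.1334*d^4 - 34.03*d^3 + 29.9419*d^2 + 6.5457*d - 1.4196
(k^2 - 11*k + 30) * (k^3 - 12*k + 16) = k^5 - 11*k^4 + 18*k^3 + 148*k^2 - 536*k + 480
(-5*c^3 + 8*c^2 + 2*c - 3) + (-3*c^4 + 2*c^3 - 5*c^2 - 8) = -3*c^4 - 3*c^3 + 3*c^2 + 2*c - 11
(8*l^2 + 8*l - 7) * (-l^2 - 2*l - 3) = -8*l^4 - 24*l^3 - 33*l^2 - 10*l + 21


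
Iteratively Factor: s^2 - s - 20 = (s + 4)*(s - 5)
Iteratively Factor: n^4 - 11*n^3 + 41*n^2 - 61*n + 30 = (n - 5)*(n^3 - 6*n^2 + 11*n - 6) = (n - 5)*(n - 2)*(n^2 - 4*n + 3) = (n - 5)*(n - 2)*(n - 1)*(n - 3)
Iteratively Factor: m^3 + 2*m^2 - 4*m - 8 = (m + 2)*(m^2 - 4) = (m - 2)*(m + 2)*(m + 2)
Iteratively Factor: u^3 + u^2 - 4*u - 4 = (u - 2)*(u^2 + 3*u + 2) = (u - 2)*(u + 2)*(u + 1)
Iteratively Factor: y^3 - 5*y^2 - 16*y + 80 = (y - 5)*(y^2 - 16) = (y - 5)*(y - 4)*(y + 4)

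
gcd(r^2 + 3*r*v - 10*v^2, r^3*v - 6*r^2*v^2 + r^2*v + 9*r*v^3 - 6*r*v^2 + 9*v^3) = 1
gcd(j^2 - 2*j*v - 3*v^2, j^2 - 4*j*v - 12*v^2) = 1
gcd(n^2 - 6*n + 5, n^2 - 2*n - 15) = n - 5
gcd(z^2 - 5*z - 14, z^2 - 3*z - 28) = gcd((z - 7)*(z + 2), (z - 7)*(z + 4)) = z - 7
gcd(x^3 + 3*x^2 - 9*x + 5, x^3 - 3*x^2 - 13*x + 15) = x - 1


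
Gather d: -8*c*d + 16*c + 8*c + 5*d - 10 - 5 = 24*c + d*(5 - 8*c) - 15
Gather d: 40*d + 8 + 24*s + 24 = 40*d + 24*s + 32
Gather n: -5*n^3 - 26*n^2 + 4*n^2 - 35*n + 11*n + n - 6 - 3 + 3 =-5*n^3 - 22*n^2 - 23*n - 6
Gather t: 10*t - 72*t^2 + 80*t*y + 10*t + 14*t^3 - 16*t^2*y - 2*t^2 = 14*t^3 + t^2*(-16*y - 74) + t*(80*y + 20)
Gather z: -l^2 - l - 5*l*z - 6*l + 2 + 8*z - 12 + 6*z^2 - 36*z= -l^2 - 7*l + 6*z^2 + z*(-5*l - 28) - 10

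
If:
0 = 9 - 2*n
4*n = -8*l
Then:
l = -9/4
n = 9/2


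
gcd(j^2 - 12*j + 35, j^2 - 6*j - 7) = j - 7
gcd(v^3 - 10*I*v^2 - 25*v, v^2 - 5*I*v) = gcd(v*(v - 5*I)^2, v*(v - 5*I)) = v^2 - 5*I*v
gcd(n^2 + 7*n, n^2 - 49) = n + 7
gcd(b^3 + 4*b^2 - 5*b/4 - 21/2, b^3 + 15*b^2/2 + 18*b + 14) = b^2 + 11*b/2 + 7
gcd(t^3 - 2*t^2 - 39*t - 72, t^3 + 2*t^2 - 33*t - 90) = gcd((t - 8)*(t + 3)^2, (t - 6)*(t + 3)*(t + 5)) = t + 3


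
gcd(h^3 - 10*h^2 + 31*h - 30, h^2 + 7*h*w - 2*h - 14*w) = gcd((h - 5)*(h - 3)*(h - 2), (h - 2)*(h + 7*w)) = h - 2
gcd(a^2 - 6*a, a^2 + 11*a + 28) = 1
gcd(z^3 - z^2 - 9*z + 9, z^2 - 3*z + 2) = z - 1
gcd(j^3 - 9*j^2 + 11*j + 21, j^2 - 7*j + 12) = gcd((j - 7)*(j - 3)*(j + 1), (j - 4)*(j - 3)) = j - 3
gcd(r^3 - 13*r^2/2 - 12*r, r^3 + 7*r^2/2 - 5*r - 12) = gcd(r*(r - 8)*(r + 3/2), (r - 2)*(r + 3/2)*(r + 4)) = r + 3/2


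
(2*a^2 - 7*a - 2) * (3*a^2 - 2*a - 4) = 6*a^4 - 25*a^3 + 32*a + 8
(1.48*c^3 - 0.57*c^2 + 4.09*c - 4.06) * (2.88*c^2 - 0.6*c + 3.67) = 4.2624*c^5 - 2.5296*c^4 + 17.5528*c^3 - 16.2387*c^2 + 17.4463*c - 14.9002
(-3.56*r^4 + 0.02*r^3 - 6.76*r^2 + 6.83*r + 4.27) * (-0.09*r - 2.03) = 0.3204*r^5 + 7.225*r^4 + 0.5678*r^3 + 13.1081*r^2 - 14.2492*r - 8.6681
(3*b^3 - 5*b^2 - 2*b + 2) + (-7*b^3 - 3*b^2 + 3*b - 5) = -4*b^3 - 8*b^2 + b - 3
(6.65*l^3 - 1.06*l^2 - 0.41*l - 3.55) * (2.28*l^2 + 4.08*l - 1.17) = 15.162*l^5 + 24.7152*l^4 - 13.0401*l^3 - 8.5266*l^2 - 14.0043*l + 4.1535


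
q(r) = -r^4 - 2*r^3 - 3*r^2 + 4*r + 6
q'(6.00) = -1112.00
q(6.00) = -1806.00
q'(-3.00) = 76.00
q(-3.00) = -60.00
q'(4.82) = -612.24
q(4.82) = -808.12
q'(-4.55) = 283.87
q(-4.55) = -314.51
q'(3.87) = -340.92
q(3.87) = -363.68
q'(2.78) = -144.99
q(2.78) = -108.76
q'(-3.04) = 79.17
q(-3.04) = -63.10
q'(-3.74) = 151.77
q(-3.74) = -141.95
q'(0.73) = -5.13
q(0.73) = 6.26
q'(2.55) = -116.64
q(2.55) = -78.75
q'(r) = -4*r^3 - 6*r^2 - 6*r + 4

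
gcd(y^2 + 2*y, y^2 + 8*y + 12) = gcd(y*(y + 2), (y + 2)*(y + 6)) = y + 2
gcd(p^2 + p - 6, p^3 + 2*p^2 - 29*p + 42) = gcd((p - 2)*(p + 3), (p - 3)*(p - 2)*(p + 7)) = p - 2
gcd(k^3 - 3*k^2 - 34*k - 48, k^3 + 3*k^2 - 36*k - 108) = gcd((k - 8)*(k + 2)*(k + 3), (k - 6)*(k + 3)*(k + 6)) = k + 3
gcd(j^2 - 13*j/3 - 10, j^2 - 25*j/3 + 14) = j - 6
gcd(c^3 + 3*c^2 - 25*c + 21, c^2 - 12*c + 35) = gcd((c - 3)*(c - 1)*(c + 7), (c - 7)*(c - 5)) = 1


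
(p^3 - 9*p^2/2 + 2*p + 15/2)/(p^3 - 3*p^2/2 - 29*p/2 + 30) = (p + 1)/(p + 4)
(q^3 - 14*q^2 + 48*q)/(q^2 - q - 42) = q*(-q^2 + 14*q - 48)/(-q^2 + q + 42)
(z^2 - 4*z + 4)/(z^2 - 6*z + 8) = (z - 2)/(z - 4)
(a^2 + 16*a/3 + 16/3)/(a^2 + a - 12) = (a + 4/3)/(a - 3)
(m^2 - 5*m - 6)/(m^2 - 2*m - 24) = (m + 1)/(m + 4)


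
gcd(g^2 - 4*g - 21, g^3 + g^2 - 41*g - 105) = g^2 - 4*g - 21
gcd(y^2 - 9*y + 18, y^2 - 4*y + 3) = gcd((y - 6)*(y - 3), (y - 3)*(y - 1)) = y - 3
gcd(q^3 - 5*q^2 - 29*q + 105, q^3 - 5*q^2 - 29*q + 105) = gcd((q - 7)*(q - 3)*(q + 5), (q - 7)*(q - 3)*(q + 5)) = q^3 - 5*q^2 - 29*q + 105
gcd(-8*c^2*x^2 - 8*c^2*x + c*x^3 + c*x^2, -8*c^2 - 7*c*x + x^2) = -8*c + x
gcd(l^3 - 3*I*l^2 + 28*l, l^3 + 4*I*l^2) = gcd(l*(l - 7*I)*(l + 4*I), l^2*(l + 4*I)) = l^2 + 4*I*l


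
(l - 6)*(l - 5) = l^2 - 11*l + 30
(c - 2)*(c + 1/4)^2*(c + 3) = c^4 + 3*c^3/2 - 87*c^2/16 - 47*c/16 - 3/8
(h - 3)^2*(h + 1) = h^3 - 5*h^2 + 3*h + 9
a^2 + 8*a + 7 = (a + 1)*(a + 7)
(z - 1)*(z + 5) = z^2 + 4*z - 5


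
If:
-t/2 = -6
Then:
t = 12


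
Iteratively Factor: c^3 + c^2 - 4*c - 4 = (c + 1)*(c^2 - 4) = (c + 1)*(c + 2)*(c - 2)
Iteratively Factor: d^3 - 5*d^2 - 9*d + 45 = (d + 3)*(d^2 - 8*d + 15) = (d - 5)*(d + 3)*(d - 3)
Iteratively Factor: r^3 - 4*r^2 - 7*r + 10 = (r + 2)*(r^2 - 6*r + 5) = (r - 1)*(r + 2)*(r - 5)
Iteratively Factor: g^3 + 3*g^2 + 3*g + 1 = (g + 1)*(g^2 + 2*g + 1) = (g + 1)^2*(g + 1)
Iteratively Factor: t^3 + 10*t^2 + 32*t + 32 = (t + 4)*(t^2 + 6*t + 8) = (t + 4)^2*(t + 2)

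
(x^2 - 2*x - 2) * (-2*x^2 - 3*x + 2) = -2*x^4 + x^3 + 12*x^2 + 2*x - 4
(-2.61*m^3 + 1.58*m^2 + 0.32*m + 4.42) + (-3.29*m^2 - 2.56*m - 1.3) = -2.61*m^3 - 1.71*m^2 - 2.24*m + 3.12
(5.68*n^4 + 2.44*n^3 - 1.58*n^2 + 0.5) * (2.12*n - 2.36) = 12.0416*n^5 - 8.232*n^4 - 9.108*n^3 + 3.7288*n^2 + 1.06*n - 1.18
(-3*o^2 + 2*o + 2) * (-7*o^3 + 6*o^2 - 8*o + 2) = 21*o^5 - 32*o^4 + 22*o^3 - 10*o^2 - 12*o + 4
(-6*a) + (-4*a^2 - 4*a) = -4*a^2 - 10*a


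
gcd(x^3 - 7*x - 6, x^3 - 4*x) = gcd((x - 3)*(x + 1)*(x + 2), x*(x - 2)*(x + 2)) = x + 2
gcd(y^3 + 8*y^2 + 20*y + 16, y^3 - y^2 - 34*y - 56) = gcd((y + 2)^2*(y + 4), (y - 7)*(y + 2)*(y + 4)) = y^2 + 6*y + 8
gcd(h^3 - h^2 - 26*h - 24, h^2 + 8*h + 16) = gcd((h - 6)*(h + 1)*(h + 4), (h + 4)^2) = h + 4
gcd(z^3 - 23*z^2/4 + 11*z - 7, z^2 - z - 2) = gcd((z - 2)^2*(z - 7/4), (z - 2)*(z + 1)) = z - 2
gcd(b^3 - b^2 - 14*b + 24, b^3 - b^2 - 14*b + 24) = b^3 - b^2 - 14*b + 24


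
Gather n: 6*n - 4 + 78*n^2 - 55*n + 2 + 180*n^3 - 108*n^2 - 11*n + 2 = 180*n^3 - 30*n^2 - 60*n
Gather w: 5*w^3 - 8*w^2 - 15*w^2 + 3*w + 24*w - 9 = 5*w^3 - 23*w^2 + 27*w - 9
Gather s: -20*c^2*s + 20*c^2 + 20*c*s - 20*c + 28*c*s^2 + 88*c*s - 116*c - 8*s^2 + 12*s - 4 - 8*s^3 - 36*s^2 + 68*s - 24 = 20*c^2 - 136*c - 8*s^3 + s^2*(28*c - 44) + s*(-20*c^2 + 108*c + 80) - 28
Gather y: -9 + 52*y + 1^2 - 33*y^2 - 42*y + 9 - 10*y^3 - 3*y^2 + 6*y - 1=-10*y^3 - 36*y^2 + 16*y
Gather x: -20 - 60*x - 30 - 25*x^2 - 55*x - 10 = -25*x^2 - 115*x - 60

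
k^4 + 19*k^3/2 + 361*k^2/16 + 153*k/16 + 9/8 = (k + 1/4)^2*(k + 3)*(k + 6)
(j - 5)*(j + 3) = j^2 - 2*j - 15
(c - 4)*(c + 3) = c^2 - c - 12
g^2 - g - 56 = (g - 8)*(g + 7)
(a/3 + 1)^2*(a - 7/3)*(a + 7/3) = a^4/9 + 2*a^3/3 + 32*a^2/81 - 98*a/27 - 49/9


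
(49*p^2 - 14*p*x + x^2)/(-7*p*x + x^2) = (-7*p + x)/x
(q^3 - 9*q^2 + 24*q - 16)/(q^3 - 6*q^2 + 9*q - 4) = (q - 4)/(q - 1)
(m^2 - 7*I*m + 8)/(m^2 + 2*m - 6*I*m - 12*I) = (m^2 - 7*I*m + 8)/(m^2 + m*(2 - 6*I) - 12*I)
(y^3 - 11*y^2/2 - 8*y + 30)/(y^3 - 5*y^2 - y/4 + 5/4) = 2*(2*y^3 - 11*y^2 - 16*y + 60)/(4*y^3 - 20*y^2 - y + 5)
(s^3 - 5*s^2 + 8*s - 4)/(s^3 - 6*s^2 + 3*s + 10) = (s^2 - 3*s + 2)/(s^2 - 4*s - 5)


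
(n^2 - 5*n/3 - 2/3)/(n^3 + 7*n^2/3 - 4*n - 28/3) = (3*n + 1)/(3*n^2 + 13*n + 14)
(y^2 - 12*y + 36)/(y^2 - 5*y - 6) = (y - 6)/(y + 1)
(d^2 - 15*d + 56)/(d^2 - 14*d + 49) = (d - 8)/(d - 7)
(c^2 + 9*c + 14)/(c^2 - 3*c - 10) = (c + 7)/(c - 5)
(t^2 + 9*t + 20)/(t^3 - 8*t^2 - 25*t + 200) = (t + 4)/(t^2 - 13*t + 40)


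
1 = 1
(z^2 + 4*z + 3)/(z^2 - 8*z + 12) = (z^2 + 4*z + 3)/(z^2 - 8*z + 12)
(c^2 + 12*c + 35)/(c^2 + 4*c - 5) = (c + 7)/(c - 1)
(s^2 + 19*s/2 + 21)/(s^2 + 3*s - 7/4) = 2*(s + 6)/(2*s - 1)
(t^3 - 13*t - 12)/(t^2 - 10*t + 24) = (t^2 + 4*t + 3)/(t - 6)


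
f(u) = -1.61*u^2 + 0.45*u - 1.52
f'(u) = 0.45 - 3.22*u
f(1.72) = -5.51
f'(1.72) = -5.09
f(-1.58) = -6.25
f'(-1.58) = 5.54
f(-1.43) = -5.46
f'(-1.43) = 5.05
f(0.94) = -2.52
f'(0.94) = -2.58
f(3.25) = -17.06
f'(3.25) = -10.02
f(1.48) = -4.38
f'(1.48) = -4.32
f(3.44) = -19.02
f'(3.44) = -10.63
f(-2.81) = -15.50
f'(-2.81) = 9.50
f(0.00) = -1.52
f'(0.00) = 0.45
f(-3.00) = -17.36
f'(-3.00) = 10.11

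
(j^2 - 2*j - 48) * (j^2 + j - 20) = j^4 - j^3 - 70*j^2 - 8*j + 960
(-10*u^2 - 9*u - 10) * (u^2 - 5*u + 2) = -10*u^4 + 41*u^3 + 15*u^2 + 32*u - 20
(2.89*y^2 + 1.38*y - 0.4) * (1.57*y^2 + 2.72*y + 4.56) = 4.5373*y^4 + 10.0274*y^3 + 16.304*y^2 + 5.2048*y - 1.824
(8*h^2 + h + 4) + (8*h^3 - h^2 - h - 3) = 8*h^3 + 7*h^2 + 1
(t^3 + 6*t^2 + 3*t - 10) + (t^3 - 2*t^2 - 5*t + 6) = 2*t^3 + 4*t^2 - 2*t - 4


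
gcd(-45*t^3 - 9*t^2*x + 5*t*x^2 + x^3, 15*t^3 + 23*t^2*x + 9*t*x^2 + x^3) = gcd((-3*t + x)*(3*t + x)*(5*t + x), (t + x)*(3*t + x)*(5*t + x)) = 15*t^2 + 8*t*x + x^2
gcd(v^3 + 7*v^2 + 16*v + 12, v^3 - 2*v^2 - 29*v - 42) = v^2 + 5*v + 6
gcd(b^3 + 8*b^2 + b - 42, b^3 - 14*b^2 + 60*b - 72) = b - 2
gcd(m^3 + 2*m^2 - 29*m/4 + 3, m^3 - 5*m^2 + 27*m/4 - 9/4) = m^2 - 2*m + 3/4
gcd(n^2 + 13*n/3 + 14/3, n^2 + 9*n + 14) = n + 2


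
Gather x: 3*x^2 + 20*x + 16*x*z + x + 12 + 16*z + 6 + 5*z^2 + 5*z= 3*x^2 + x*(16*z + 21) + 5*z^2 + 21*z + 18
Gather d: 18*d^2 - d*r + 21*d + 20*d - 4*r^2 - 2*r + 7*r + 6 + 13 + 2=18*d^2 + d*(41 - r) - 4*r^2 + 5*r + 21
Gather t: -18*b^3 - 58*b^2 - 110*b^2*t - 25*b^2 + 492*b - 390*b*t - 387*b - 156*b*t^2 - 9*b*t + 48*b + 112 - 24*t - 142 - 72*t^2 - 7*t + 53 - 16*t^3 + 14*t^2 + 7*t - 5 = -18*b^3 - 83*b^2 + 153*b - 16*t^3 + t^2*(-156*b - 58) + t*(-110*b^2 - 399*b - 24) + 18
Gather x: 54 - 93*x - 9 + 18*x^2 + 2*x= 18*x^2 - 91*x + 45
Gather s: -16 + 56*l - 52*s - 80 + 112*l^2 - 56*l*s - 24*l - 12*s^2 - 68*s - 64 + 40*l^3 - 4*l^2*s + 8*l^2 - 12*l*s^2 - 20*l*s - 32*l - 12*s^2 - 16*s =40*l^3 + 120*l^2 + s^2*(-12*l - 24) + s*(-4*l^2 - 76*l - 136) - 160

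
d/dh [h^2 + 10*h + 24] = 2*h + 10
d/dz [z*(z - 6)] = 2*z - 6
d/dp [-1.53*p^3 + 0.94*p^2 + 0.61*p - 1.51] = -4.59*p^2 + 1.88*p + 0.61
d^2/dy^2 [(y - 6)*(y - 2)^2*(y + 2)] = 12*y^2 - 48*y + 16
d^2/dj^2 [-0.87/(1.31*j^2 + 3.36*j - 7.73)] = (2.986014*j^2 + 7.658784*j - 0.87*(2.62*j + 3.36)*(5.24*j + 6.72) - 17.619762)/(1.31*j^2 + 3.36*j - 7.73)^3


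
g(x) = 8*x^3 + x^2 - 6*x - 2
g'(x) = 24*x^2 + 2*x - 6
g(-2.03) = -52.62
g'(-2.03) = 88.84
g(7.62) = 3549.95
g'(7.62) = 1402.79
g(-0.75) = -0.31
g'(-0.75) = 6.00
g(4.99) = 986.97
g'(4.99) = 601.58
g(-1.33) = -11.07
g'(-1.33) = 33.79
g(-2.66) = -129.53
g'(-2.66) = 158.49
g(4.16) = 566.28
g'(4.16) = 417.65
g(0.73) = -2.73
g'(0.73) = 8.25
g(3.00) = 205.00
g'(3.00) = 216.00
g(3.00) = 205.00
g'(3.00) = 216.00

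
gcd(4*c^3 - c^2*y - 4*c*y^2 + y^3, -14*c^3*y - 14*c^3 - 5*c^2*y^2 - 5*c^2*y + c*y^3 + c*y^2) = 1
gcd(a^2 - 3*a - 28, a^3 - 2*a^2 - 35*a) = a - 7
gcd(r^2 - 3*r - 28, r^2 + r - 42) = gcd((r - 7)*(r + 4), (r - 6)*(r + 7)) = 1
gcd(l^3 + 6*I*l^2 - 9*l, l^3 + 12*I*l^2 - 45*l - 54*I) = l^2 + 6*I*l - 9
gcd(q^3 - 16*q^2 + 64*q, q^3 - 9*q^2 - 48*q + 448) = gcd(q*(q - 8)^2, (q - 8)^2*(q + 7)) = q^2 - 16*q + 64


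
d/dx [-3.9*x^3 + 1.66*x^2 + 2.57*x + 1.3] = -11.7*x^2 + 3.32*x + 2.57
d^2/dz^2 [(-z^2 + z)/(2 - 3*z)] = -4/(27*z^3 - 54*z^2 + 36*z - 8)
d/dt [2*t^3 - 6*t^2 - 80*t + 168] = 6*t^2 - 12*t - 80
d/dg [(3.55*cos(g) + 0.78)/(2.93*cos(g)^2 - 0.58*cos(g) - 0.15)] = (10.4015*cos(g)^2 + 4.5708*cos(g) + 0.0801)*sin(g)/(8.5849*cos(g)^4 - 3.3988*cos(g)^3 - 0.5426*cos(g)^2 + 0.174*cos(g) + 0.0225)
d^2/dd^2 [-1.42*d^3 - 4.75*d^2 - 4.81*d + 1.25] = -8.52*d - 9.5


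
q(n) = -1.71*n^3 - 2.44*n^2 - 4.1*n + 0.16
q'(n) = -5.13*n^2 - 4.88*n - 4.1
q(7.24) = -806.37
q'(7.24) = -308.33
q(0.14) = -0.47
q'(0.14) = -4.88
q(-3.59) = 62.55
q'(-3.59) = -52.70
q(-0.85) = 2.93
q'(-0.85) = -3.66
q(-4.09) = 93.11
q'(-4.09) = -69.96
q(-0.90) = 3.12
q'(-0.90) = -3.86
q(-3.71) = 69.11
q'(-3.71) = -56.61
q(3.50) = -117.40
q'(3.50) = -84.02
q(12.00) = -3355.28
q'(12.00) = -801.38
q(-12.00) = 2652.88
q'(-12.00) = -684.26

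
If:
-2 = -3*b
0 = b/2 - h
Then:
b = 2/3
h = 1/3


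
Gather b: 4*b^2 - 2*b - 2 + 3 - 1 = 4*b^2 - 2*b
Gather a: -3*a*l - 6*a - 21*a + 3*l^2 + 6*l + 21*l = a*(-3*l - 27) + 3*l^2 + 27*l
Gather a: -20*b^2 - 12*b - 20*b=-20*b^2 - 32*b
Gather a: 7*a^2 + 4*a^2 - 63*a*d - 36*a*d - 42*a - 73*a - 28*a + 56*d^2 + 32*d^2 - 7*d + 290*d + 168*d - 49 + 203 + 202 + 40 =11*a^2 + a*(-99*d - 143) + 88*d^2 + 451*d + 396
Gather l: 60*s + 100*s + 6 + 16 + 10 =160*s + 32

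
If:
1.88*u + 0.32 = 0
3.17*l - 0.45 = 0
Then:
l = 0.14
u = -0.17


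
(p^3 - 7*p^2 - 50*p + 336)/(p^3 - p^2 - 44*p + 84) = (p - 8)/(p - 2)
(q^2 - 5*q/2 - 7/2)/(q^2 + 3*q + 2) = (q - 7/2)/(q + 2)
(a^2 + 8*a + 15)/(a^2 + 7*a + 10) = (a + 3)/(a + 2)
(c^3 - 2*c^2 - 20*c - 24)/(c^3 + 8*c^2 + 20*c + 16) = (c - 6)/(c + 4)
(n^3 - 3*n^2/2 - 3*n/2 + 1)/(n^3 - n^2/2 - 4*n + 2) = (n + 1)/(n + 2)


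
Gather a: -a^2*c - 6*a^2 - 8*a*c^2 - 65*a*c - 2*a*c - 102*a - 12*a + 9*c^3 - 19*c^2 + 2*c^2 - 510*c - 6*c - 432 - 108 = a^2*(-c - 6) + a*(-8*c^2 - 67*c - 114) + 9*c^3 - 17*c^2 - 516*c - 540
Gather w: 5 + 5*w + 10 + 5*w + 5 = 10*w + 20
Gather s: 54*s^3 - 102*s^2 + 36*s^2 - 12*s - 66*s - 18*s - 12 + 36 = 54*s^3 - 66*s^2 - 96*s + 24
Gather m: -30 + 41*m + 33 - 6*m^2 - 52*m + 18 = -6*m^2 - 11*m + 21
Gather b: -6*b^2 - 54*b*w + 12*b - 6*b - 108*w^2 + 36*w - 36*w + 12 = -6*b^2 + b*(6 - 54*w) - 108*w^2 + 12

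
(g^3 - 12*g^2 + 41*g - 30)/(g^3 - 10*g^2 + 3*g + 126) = (g^2 - 6*g + 5)/(g^2 - 4*g - 21)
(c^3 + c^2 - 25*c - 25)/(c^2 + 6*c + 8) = (c^3 + c^2 - 25*c - 25)/(c^2 + 6*c + 8)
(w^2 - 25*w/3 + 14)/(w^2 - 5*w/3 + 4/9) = 3*(3*w^2 - 25*w + 42)/(9*w^2 - 15*w + 4)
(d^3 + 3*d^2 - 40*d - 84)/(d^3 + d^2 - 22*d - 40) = (d^2 + d - 42)/(d^2 - d - 20)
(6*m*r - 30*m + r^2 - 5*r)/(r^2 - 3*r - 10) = (6*m + r)/(r + 2)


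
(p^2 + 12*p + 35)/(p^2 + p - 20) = (p + 7)/(p - 4)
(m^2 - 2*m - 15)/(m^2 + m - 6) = (m - 5)/(m - 2)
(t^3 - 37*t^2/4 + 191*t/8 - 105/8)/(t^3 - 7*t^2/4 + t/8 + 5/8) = (8*t^3 - 74*t^2 + 191*t - 105)/(8*t^3 - 14*t^2 + t + 5)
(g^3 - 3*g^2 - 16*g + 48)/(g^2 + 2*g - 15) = (g^2 - 16)/(g + 5)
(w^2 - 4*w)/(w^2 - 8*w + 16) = w/(w - 4)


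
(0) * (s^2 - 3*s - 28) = 0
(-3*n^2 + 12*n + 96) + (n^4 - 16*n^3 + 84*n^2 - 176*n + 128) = n^4 - 16*n^3 + 81*n^2 - 164*n + 224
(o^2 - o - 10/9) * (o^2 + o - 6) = o^4 - 73*o^2/9 + 44*o/9 + 20/3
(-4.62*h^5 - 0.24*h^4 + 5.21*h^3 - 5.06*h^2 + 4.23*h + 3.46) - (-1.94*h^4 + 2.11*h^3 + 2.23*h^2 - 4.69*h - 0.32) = -4.62*h^5 + 1.7*h^4 + 3.1*h^3 - 7.29*h^2 + 8.92*h + 3.78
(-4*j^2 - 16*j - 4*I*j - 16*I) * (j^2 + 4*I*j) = -4*j^4 - 16*j^3 - 20*I*j^3 + 16*j^2 - 80*I*j^2 + 64*j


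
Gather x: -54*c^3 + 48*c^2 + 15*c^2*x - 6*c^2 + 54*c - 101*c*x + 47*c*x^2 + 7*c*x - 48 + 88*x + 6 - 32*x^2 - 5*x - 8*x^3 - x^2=-54*c^3 + 42*c^2 + 54*c - 8*x^3 + x^2*(47*c - 33) + x*(15*c^2 - 94*c + 83) - 42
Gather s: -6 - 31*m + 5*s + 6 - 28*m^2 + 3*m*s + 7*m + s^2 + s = -28*m^2 - 24*m + s^2 + s*(3*m + 6)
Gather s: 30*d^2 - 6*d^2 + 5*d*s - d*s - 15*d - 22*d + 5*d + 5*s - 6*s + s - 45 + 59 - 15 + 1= 24*d^2 + 4*d*s - 32*d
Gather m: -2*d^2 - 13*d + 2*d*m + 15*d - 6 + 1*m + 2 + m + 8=-2*d^2 + 2*d + m*(2*d + 2) + 4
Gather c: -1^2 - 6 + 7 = 0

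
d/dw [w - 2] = 1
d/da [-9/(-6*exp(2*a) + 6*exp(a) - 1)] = (54 - 108*exp(a))*exp(a)/(6*exp(2*a) - 6*exp(a) + 1)^2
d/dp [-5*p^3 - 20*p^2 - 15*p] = -15*p^2 - 40*p - 15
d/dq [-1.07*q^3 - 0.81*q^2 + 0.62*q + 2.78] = -3.21*q^2 - 1.62*q + 0.62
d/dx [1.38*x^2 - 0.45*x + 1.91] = 2.76*x - 0.45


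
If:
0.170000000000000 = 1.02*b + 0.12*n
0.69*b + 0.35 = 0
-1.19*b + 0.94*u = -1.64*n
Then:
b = -0.51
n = 5.73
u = -10.64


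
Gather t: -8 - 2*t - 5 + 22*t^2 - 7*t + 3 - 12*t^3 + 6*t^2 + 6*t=-12*t^3 + 28*t^2 - 3*t - 10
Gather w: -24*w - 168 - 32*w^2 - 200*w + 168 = -32*w^2 - 224*w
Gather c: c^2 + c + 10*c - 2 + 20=c^2 + 11*c + 18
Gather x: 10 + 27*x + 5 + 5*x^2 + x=5*x^2 + 28*x + 15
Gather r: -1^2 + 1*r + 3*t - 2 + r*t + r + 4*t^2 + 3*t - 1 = r*(t + 2) + 4*t^2 + 6*t - 4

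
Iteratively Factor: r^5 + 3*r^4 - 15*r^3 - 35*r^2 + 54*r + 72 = (r - 3)*(r^4 + 6*r^3 + 3*r^2 - 26*r - 24) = (r - 3)*(r + 4)*(r^3 + 2*r^2 - 5*r - 6) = (r - 3)*(r + 1)*(r + 4)*(r^2 + r - 6) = (r - 3)*(r - 2)*(r + 1)*(r + 4)*(r + 3)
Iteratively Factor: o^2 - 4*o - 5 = (o + 1)*(o - 5)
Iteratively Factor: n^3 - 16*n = (n + 4)*(n^2 - 4*n) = (n - 4)*(n + 4)*(n)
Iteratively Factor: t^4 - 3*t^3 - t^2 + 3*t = (t)*(t^3 - 3*t^2 - t + 3) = t*(t - 3)*(t^2 - 1) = t*(t - 3)*(t - 1)*(t + 1)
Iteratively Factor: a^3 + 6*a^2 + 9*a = (a)*(a^2 + 6*a + 9) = a*(a + 3)*(a + 3)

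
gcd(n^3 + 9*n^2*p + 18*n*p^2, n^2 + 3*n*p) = n^2 + 3*n*p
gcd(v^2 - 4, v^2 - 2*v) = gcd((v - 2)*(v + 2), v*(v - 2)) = v - 2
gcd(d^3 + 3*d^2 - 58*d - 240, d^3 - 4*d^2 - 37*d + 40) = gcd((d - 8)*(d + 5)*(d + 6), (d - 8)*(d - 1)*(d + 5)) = d^2 - 3*d - 40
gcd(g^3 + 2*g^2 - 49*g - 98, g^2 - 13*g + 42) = g - 7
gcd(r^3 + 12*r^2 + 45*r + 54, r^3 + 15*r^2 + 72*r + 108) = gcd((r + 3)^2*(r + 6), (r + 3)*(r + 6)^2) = r^2 + 9*r + 18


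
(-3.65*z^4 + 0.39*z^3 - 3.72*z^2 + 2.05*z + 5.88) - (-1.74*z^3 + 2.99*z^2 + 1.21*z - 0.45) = -3.65*z^4 + 2.13*z^3 - 6.71*z^2 + 0.84*z + 6.33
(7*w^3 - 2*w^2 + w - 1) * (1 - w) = -7*w^4 + 9*w^3 - 3*w^2 + 2*w - 1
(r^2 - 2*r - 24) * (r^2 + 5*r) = r^4 + 3*r^3 - 34*r^2 - 120*r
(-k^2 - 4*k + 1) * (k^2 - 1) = -k^4 - 4*k^3 + 2*k^2 + 4*k - 1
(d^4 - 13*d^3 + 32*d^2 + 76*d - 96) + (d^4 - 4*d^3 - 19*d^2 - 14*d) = 2*d^4 - 17*d^3 + 13*d^2 + 62*d - 96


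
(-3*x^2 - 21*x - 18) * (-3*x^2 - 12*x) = 9*x^4 + 99*x^3 + 306*x^2 + 216*x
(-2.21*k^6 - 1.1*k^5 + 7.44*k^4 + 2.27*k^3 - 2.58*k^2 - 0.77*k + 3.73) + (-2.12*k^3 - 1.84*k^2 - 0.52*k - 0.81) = -2.21*k^6 - 1.1*k^5 + 7.44*k^4 + 0.15*k^3 - 4.42*k^2 - 1.29*k + 2.92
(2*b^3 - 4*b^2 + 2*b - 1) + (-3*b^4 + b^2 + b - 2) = -3*b^4 + 2*b^3 - 3*b^2 + 3*b - 3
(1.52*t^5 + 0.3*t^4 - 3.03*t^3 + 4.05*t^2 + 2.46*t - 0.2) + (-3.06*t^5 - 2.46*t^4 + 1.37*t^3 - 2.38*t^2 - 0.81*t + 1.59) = -1.54*t^5 - 2.16*t^4 - 1.66*t^3 + 1.67*t^2 + 1.65*t + 1.39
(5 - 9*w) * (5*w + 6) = -45*w^2 - 29*w + 30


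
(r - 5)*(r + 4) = r^2 - r - 20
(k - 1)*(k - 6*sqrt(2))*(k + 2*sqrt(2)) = k^3 - 4*sqrt(2)*k^2 - k^2 - 24*k + 4*sqrt(2)*k + 24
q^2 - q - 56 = (q - 8)*(q + 7)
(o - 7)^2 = o^2 - 14*o + 49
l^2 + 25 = (l - 5*I)*(l + 5*I)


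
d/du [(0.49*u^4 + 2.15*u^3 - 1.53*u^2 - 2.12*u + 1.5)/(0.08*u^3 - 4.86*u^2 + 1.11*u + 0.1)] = (0.0392*u^6 - 4.7628*u^5 - 8.6949*u^4 + 5.3082*u^3 - 11.7165*u^2 + 14.274*u - 1.877)/(0.0064*u^6 - 0.7776*u^5 + 23.7972*u^4 - 10.7732*u^3 + 0.2601*u^2 + 0.222*u + 0.01)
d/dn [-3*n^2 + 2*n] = 2 - 6*n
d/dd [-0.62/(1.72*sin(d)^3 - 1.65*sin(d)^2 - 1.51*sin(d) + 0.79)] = (3.1992*sin(d)^2 - 2.046*sin(d) - 0.9362)*cos(d)/(1.72*sin(d)^3 - 1.65*sin(d)^2 - 1.51*sin(d) + 0.79)^2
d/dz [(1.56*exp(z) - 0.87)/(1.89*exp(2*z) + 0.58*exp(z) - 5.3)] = (-2.9484*exp(2*z) + 3.2886*exp(z) - 7.7634)*exp(z)/(3.5721*exp(4*z) + 2.1924*exp(3*z) - 19.6976*exp(2*z) - 6.148*exp(z) + 28.09)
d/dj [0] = 0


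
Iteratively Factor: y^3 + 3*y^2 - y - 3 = (y + 3)*(y^2 - 1) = (y - 1)*(y + 3)*(y + 1)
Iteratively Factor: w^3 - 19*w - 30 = (w + 3)*(w^2 - 3*w - 10) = (w - 5)*(w + 3)*(w + 2)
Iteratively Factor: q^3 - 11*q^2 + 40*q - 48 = (q - 3)*(q^2 - 8*q + 16) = (q - 4)*(q - 3)*(q - 4)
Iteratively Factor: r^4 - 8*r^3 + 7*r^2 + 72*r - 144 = (r - 3)*(r^3 - 5*r^2 - 8*r + 48) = (r - 4)*(r - 3)*(r^2 - r - 12) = (r - 4)*(r - 3)*(r + 3)*(r - 4)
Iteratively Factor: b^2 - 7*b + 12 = (b - 3)*(b - 4)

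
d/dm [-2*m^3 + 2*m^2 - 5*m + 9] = -6*m^2 + 4*m - 5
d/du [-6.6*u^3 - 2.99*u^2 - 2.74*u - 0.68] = -19.8*u^2 - 5.98*u - 2.74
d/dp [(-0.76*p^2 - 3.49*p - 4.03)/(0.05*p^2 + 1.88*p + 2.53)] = (-1.2543*p^2 - 3.4426*p - 1.2533)/(0.0025*p^4 + 0.188*p^3 + 3.7874*p^2 + 9.5128*p + 6.4009)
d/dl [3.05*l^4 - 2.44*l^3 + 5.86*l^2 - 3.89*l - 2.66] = 12.2*l^3 - 7.32*l^2 + 11.72*l - 3.89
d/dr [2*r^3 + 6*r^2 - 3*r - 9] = 6*r^2 + 12*r - 3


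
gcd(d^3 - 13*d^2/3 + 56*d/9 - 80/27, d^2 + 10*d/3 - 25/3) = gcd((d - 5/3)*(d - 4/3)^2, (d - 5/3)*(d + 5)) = d - 5/3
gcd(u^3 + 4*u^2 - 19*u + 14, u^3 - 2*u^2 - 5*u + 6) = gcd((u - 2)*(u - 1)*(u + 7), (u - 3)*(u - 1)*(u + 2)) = u - 1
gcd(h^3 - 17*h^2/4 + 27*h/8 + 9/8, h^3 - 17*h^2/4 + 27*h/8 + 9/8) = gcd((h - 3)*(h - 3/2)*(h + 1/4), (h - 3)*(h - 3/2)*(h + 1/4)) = h^3 - 17*h^2/4 + 27*h/8 + 9/8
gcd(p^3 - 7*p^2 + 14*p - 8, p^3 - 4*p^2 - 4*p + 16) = p^2 - 6*p + 8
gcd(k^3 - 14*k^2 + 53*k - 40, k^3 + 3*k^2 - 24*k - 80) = k - 5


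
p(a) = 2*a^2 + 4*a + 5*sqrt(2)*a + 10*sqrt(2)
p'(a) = 4*a + 4 + 5*sqrt(2)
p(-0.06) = 13.49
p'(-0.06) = 10.83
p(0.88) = 25.43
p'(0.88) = 14.59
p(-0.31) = 10.90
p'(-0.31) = 9.83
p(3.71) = 82.74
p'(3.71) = 25.91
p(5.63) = 139.87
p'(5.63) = 33.59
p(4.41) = 101.86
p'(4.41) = 28.71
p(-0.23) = 11.70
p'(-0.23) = 10.15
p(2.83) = 61.49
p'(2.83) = 22.39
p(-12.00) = 169.29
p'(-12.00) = -36.93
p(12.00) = 434.99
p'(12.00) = 59.07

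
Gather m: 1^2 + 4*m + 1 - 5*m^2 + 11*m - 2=-5*m^2 + 15*m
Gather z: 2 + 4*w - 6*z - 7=4*w - 6*z - 5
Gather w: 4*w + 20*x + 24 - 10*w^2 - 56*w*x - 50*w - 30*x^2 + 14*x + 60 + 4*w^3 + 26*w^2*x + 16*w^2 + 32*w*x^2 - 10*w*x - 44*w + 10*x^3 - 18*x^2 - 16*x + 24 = 4*w^3 + w^2*(26*x + 6) + w*(32*x^2 - 66*x - 90) + 10*x^3 - 48*x^2 + 18*x + 108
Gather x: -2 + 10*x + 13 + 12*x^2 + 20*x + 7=12*x^2 + 30*x + 18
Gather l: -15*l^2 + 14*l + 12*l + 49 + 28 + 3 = -15*l^2 + 26*l + 80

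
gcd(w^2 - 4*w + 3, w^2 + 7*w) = 1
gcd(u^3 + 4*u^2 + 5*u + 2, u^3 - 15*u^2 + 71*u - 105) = 1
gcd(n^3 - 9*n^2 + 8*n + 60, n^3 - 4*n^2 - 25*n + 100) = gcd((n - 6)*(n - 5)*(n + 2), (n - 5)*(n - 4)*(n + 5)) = n - 5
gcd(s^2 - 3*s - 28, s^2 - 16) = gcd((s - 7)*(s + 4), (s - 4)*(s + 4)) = s + 4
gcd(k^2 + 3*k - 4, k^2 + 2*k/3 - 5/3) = k - 1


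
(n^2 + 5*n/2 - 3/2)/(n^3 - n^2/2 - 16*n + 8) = (n + 3)/(n^2 - 16)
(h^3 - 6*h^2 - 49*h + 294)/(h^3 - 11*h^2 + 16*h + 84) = (h + 7)/(h + 2)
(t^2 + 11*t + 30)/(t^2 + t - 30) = (t + 5)/(t - 5)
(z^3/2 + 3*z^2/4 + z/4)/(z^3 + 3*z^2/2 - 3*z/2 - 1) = z*(z + 1)/(2*(z^2 + z - 2))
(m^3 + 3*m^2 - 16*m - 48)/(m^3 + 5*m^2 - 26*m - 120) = (m^2 - m - 12)/(m^2 + m - 30)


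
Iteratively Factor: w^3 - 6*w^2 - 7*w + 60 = (w - 5)*(w^2 - w - 12) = (w - 5)*(w - 4)*(w + 3)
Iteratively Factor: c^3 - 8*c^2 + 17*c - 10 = (c - 1)*(c^2 - 7*c + 10) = (c - 5)*(c - 1)*(c - 2)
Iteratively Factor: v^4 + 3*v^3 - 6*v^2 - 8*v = (v + 4)*(v^3 - v^2 - 2*v) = v*(v + 4)*(v^2 - v - 2) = v*(v + 1)*(v + 4)*(v - 2)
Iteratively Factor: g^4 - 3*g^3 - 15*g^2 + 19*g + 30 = (g + 3)*(g^3 - 6*g^2 + 3*g + 10) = (g - 2)*(g + 3)*(g^2 - 4*g - 5) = (g - 2)*(g + 1)*(g + 3)*(g - 5)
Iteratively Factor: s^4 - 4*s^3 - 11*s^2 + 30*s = (s - 2)*(s^3 - 2*s^2 - 15*s) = (s - 2)*(s + 3)*(s^2 - 5*s) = s*(s - 2)*(s + 3)*(s - 5)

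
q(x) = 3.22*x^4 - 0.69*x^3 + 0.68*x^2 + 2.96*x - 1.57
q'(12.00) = 21977.84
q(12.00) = 65709.47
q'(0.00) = 2.96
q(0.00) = -1.57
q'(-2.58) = -235.52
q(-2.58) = 149.84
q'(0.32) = 3.61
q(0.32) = -0.54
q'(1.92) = 89.10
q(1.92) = 45.49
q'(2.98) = 329.48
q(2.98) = 248.96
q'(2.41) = 174.50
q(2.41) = 108.48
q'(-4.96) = -1626.38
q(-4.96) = 2033.54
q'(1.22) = 24.93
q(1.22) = 8.93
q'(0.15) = 3.16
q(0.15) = -1.11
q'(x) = 12.88*x^3 - 2.07*x^2 + 1.36*x + 2.96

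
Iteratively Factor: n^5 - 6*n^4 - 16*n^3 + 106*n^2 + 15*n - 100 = (n + 4)*(n^4 - 10*n^3 + 24*n^2 + 10*n - 25) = (n + 1)*(n + 4)*(n^3 - 11*n^2 + 35*n - 25) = (n - 5)*(n + 1)*(n + 4)*(n^2 - 6*n + 5) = (n - 5)^2*(n + 1)*(n + 4)*(n - 1)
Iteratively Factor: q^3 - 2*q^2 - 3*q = (q - 3)*(q^2 + q) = q*(q - 3)*(q + 1)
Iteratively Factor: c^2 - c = (c)*(c - 1)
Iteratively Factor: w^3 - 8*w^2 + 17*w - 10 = (w - 5)*(w^2 - 3*w + 2) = (w - 5)*(w - 2)*(w - 1)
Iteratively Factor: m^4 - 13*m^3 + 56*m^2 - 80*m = (m - 4)*(m^3 - 9*m^2 + 20*m) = (m - 4)^2*(m^2 - 5*m) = m*(m - 4)^2*(m - 5)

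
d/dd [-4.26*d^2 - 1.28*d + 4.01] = -8.52*d - 1.28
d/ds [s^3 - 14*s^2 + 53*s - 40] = 3*s^2 - 28*s + 53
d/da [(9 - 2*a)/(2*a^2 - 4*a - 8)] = (-a^2 + 2*a + (a - 1)*(2*a - 9) + 4)/(-a^2 + 2*a + 4)^2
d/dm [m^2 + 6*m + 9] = 2*m + 6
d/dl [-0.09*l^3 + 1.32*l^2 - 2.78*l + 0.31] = -0.27*l^2 + 2.64*l - 2.78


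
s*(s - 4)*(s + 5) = s^3 + s^2 - 20*s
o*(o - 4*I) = o^2 - 4*I*o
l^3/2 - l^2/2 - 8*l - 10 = (l/2 + 1)*(l - 5)*(l + 2)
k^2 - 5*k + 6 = (k - 3)*(k - 2)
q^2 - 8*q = q*(q - 8)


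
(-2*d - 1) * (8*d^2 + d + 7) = -16*d^3 - 10*d^2 - 15*d - 7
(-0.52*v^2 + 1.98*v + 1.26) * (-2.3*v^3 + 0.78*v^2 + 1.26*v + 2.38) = 1.196*v^5 - 4.9596*v^4 - 2.0088*v^3 + 2.24*v^2 + 6.3*v + 2.9988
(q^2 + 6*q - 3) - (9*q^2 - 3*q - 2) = -8*q^2 + 9*q - 1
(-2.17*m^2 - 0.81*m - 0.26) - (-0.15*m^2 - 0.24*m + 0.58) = -2.02*m^2 - 0.57*m - 0.84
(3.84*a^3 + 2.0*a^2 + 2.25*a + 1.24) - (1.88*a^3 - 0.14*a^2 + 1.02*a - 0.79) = 1.96*a^3 + 2.14*a^2 + 1.23*a + 2.03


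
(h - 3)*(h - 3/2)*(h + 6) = h^3 + 3*h^2/2 - 45*h/2 + 27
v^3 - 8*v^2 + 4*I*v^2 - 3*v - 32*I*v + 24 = (v - 8)*(v + I)*(v + 3*I)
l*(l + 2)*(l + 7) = l^3 + 9*l^2 + 14*l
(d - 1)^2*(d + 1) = d^3 - d^2 - d + 1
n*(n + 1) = n^2 + n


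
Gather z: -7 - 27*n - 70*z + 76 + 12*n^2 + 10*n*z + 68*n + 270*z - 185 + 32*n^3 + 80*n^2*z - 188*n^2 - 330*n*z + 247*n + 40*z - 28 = 32*n^3 - 176*n^2 + 288*n + z*(80*n^2 - 320*n + 240) - 144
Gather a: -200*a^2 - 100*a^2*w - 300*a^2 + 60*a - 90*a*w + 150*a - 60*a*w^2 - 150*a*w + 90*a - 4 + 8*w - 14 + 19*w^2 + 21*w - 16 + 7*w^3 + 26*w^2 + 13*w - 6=a^2*(-100*w - 500) + a*(-60*w^2 - 240*w + 300) + 7*w^3 + 45*w^2 + 42*w - 40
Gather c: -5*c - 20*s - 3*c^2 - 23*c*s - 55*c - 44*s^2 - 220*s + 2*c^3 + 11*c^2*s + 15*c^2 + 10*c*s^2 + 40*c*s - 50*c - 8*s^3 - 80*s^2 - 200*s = 2*c^3 + c^2*(11*s + 12) + c*(10*s^2 + 17*s - 110) - 8*s^3 - 124*s^2 - 440*s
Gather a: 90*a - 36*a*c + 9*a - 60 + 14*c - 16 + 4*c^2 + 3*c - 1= a*(99 - 36*c) + 4*c^2 + 17*c - 77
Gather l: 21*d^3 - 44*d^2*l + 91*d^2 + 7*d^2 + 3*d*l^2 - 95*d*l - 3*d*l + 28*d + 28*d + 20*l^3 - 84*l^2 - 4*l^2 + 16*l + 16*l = 21*d^3 + 98*d^2 + 56*d + 20*l^3 + l^2*(3*d - 88) + l*(-44*d^2 - 98*d + 32)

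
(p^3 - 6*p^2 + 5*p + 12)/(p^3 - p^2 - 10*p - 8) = (p - 3)/(p + 2)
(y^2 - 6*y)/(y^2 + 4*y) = (y - 6)/(y + 4)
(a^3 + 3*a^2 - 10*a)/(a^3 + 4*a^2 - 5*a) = (a - 2)/(a - 1)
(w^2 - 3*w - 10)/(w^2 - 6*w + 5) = (w + 2)/(w - 1)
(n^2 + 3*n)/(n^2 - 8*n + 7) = n*(n + 3)/(n^2 - 8*n + 7)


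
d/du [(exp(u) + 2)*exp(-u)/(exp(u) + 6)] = (-exp(2*u) - 4*exp(u) - 12)*exp(-u)/(exp(2*u) + 12*exp(u) + 36)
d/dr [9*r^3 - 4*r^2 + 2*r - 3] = 27*r^2 - 8*r + 2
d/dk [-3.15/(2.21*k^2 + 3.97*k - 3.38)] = (13.923*k + 12.5055)/(2.21*k^2 + 3.97*k - 3.38)^2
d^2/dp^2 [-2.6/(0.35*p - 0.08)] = -0.637/(0.35*p - 0.08)^3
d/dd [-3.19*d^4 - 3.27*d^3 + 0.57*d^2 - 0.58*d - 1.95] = -12.76*d^3 - 9.81*d^2 + 1.14*d - 0.58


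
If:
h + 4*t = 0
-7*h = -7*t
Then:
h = 0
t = 0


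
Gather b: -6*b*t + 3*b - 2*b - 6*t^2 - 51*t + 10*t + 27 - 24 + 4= b*(1 - 6*t) - 6*t^2 - 41*t + 7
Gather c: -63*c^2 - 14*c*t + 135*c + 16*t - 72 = -63*c^2 + c*(135 - 14*t) + 16*t - 72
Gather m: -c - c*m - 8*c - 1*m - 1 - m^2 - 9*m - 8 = -9*c - m^2 + m*(-c - 10) - 9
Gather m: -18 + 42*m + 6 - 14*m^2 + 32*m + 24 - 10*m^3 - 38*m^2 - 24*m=-10*m^3 - 52*m^2 + 50*m + 12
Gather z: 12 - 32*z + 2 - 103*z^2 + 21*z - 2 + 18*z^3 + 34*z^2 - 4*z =18*z^3 - 69*z^2 - 15*z + 12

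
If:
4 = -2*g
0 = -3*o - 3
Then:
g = -2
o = -1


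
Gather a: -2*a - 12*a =-14*a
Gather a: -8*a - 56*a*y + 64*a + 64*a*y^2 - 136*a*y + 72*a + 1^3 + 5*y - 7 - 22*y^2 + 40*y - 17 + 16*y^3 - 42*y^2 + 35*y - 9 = a*(64*y^2 - 192*y + 128) + 16*y^3 - 64*y^2 + 80*y - 32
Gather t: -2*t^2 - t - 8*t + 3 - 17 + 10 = -2*t^2 - 9*t - 4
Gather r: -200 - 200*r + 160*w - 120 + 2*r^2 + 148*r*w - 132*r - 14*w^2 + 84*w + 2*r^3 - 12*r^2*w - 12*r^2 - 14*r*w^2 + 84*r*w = 2*r^3 + r^2*(-12*w - 10) + r*(-14*w^2 + 232*w - 332) - 14*w^2 + 244*w - 320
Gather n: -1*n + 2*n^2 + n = 2*n^2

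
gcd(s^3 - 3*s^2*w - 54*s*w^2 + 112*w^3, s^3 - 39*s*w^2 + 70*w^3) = s^2 + 5*s*w - 14*w^2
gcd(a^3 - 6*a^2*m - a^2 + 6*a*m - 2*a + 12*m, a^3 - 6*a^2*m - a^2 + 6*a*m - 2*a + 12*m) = a^3 - 6*a^2*m - a^2 + 6*a*m - 2*a + 12*m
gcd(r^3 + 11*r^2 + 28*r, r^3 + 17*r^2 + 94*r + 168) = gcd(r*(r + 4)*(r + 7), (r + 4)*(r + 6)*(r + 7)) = r^2 + 11*r + 28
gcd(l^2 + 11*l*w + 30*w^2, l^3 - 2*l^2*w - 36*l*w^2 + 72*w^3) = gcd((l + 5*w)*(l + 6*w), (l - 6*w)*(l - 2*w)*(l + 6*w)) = l + 6*w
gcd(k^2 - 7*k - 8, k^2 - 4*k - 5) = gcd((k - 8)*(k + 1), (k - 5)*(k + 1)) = k + 1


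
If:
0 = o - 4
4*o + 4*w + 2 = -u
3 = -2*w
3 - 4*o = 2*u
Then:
No Solution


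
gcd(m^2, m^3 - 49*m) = m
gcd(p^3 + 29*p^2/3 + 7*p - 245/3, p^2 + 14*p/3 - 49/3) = p^2 + 14*p/3 - 49/3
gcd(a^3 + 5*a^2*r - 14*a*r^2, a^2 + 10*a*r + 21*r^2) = a + 7*r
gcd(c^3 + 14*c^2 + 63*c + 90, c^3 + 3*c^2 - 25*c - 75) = c^2 + 8*c + 15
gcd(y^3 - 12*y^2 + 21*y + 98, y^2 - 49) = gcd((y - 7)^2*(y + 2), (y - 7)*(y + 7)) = y - 7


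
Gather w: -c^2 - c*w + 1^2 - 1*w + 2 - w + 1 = -c^2 + w*(-c - 2) + 4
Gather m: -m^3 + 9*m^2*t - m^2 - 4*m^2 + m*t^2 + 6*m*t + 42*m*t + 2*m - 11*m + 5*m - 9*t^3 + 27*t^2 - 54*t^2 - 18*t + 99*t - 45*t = -m^3 + m^2*(9*t - 5) + m*(t^2 + 48*t - 4) - 9*t^3 - 27*t^2 + 36*t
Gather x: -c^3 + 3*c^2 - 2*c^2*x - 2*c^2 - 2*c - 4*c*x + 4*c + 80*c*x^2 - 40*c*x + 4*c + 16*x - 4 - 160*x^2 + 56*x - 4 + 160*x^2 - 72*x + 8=-c^3 + c^2 + 80*c*x^2 + 6*c + x*(-2*c^2 - 44*c)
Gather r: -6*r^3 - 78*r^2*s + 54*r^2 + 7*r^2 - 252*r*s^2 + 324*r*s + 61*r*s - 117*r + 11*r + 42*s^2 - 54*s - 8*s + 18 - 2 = -6*r^3 + r^2*(61 - 78*s) + r*(-252*s^2 + 385*s - 106) + 42*s^2 - 62*s + 16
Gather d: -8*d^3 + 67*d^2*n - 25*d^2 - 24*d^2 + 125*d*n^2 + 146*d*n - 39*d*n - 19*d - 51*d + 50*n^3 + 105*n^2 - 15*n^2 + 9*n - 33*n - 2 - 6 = -8*d^3 + d^2*(67*n - 49) + d*(125*n^2 + 107*n - 70) + 50*n^3 + 90*n^2 - 24*n - 8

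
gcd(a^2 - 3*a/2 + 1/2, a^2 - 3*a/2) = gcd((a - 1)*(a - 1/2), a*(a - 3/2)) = 1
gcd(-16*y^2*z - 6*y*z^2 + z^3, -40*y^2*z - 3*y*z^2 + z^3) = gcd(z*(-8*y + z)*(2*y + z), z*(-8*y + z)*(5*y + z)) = 8*y*z - z^2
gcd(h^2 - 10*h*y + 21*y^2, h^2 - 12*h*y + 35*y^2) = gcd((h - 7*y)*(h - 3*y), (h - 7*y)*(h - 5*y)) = -h + 7*y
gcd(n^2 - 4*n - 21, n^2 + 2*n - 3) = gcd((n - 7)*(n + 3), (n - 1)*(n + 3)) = n + 3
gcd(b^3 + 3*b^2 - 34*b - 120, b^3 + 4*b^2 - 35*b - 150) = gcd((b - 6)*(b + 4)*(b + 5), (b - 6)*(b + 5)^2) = b^2 - b - 30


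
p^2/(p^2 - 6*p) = p/(p - 6)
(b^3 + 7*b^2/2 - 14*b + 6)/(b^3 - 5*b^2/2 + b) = (b + 6)/b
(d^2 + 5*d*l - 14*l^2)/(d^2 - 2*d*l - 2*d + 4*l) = (d + 7*l)/(d - 2)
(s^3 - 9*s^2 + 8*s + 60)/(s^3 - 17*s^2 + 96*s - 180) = (s + 2)/(s - 6)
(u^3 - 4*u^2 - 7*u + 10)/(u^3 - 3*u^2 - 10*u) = (u - 1)/u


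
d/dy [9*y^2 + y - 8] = 18*y + 1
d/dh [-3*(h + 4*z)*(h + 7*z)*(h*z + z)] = 3*z*(-3*h^2 - 22*h*z - 2*h - 28*z^2 - 11*z)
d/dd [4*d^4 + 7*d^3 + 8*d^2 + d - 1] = 16*d^3 + 21*d^2 + 16*d + 1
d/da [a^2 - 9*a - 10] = 2*a - 9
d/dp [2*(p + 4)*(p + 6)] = 4*p + 20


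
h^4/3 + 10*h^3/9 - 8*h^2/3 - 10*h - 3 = (h/3 + 1)*(h - 3)*(h + 1/3)*(h + 3)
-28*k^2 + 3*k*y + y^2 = (-4*k + y)*(7*k + y)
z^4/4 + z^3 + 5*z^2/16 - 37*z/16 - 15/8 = (z/2 + 1/2)*(z/2 + 1)*(z - 3/2)*(z + 5/2)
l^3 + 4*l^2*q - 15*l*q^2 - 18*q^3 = (l - 3*q)*(l + q)*(l + 6*q)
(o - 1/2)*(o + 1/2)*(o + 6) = o^3 + 6*o^2 - o/4 - 3/2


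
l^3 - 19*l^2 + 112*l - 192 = (l - 8)^2*(l - 3)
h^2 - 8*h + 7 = (h - 7)*(h - 1)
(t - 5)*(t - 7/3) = t^2 - 22*t/3 + 35/3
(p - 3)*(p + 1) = p^2 - 2*p - 3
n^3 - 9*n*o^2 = n*(n - 3*o)*(n + 3*o)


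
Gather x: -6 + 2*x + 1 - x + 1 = x - 4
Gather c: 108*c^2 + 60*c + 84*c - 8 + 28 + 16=108*c^2 + 144*c + 36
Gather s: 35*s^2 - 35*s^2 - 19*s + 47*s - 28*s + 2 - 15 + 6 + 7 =0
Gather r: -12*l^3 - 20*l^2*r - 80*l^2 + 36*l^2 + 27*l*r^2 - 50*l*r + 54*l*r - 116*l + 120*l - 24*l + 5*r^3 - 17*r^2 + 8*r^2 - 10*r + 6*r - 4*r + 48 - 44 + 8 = -12*l^3 - 44*l^2 - 20*l + 5*r^3 + r^2*(27*l - 9) + r*(-20*l^2 + 4*l - 8) + 12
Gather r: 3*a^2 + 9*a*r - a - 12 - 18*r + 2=3*a^2 - a + r*(9*a - 18) - 10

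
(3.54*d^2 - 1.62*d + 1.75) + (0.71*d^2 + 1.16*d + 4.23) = 4.25*d^2 - 0.46*d + 5.98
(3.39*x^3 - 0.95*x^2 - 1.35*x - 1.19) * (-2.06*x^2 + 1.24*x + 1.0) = -6.9834*x^5 + 6.1606*x^4 + 4.993*x^3 - 0.1726*x^2 - 2.8256*x - 1.19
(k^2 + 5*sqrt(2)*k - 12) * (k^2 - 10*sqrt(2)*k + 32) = k^4 - 5*sqrt(2)*k^3 - 80*k^2 + 280*sqrt(2)*k - 384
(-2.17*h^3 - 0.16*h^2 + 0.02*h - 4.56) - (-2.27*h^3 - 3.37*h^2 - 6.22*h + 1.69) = 0.1*h^3 + 3.21*h^2 + 6.24*h - 6.25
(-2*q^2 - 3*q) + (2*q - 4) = -2*q^2 - q - 4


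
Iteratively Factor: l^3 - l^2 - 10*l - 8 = (l + 1)*(l^2 - 2*l - 8) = (l + 1)*(l + 2)*(l - 4)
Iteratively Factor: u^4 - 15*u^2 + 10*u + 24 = (u + 4)*(u^3 - 4*u^2 + u + 6) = (u - 2)*(u + 4)*(u^2 - 2*u - 3) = (u - 2)*(u + 1)*(u + 4)*(u - 3)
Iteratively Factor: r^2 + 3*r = (r)*(r + 3)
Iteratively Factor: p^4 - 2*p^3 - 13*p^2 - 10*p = (p)*(p^3 - 2*p^2 - 13*p - 10) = p*(p + 1)*(p^2 - 3*p - 10) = p*(p + 1)*(p + 2)*(p - 5)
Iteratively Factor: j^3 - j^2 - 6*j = (j + 2)*(j^2 - 3*j) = j*(j + 2)*(j - 3)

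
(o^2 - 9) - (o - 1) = o^2 - o - 8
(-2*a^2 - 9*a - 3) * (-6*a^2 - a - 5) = 12*a^4 + 56*a^3 + 37*a^2 + 48*a + 15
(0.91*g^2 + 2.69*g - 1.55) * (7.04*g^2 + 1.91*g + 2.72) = 6.4064*g^4 + 20.6757*g^3 - 3.2989*g^2 + 4.3563*g - 4.216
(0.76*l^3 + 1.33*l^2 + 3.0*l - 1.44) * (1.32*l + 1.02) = 1.0032*l^4 + 2.5308*l^3 + 5.3166*l^2 + 1.1592*l - 1.4688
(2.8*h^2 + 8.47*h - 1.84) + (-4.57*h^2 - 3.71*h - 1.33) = -1.77*h^2 + 4.76*h - 3.17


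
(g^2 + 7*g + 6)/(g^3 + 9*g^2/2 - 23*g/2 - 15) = 2/(2*g - 5)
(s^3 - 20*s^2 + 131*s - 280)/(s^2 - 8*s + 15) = (s^2 - 15*s + 56)/(s - 3)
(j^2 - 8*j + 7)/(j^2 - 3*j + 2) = (j - 7)/(j - 2)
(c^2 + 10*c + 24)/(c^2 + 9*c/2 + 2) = 2*(c + 6)/(2*c + 1)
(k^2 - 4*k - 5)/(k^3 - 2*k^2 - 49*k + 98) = (k^2 - 4*k - 5)/(k^3 - 2*k^2 - 49*k + 98)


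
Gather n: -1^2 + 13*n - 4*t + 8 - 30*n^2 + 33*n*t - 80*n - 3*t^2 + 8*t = -30*n^2 + n*(33*t - 67) - 3*t^2 + 4*t + 7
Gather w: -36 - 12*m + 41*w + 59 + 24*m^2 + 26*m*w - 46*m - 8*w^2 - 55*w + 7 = 24*m^2 - 58*m - 8*w^2 + w*(26*m - 14) + 30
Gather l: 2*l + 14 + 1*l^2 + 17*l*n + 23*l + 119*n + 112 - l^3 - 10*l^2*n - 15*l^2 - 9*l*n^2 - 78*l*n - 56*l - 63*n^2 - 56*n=-l^3 + l^2*(-10*n - 14) + l*(-9*n^2 - 61*n - 31) - 63*n^2 + 63*n + 126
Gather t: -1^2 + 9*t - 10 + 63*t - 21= 72*t - 32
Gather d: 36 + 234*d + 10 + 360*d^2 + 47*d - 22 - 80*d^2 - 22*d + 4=280*d^2 + 259*d + 28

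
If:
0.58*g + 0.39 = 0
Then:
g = -0.67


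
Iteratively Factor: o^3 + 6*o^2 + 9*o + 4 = (o + 1)*(o^2 + 5*o + 4) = (o + 1)*(o + 4)*(o + 1)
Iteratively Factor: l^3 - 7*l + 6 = (l + 3)*(l^2 - 3*l + 2) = (l - 2)*(l + 3)*(l - 1)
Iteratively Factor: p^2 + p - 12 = (p - 3)*(p + 4)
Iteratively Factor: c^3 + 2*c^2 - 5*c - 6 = (c + 3)*(c^2 - c - 2) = (c + 1)*(c + 3)*(c - 2)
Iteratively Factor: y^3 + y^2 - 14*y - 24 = (y - 4)*(y^2 + 5*y + 6) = (y - 4)*(y + 2)*(y + 3)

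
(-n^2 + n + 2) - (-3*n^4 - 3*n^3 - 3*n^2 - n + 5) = 3*n^4 + 3*n^3 + 2*n^2 + 2*n - 3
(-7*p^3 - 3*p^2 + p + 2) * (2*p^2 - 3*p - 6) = -14*p^5 + 15*p^4 + 53*p^3 + 19*p^2 - 12*p - 12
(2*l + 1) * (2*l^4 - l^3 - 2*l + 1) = 4*l^5 - l^3 - 4*l^2 + 1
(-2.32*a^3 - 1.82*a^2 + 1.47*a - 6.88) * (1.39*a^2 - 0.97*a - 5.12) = -3.2248*a^5 - 0.2794*a^4 + 15.6871*a^3 - 1.6707*a^2 - 0.8528*a + 35.2256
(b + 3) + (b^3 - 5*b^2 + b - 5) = b^3 - 5*b^2 + 2*b - 2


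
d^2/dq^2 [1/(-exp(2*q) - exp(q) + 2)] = (-2*(2*exp(q) + 1)^2*exp(q) + (4*exp(q) + 1)*(exp(2*q) + exp(q) - 2))*exp(q)/(exp(2*q) + exp(q) - 2)^3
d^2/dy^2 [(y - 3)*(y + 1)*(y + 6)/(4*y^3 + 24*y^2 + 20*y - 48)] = (-y^6 - 30*y^5 - 183*y^4 - 508*y^3 - 1305*y^2 - 2538*y - 1035)/(y^9 + 18*y^8 + 123*y^7 + 360*y^6 + 183*y^5 - 1206*y^4 - 1603*y^3 + 1692*y^2 + 2160*y - 1728)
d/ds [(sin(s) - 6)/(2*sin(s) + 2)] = 7*cos(s)/(2*(sin(s) + 1)^2)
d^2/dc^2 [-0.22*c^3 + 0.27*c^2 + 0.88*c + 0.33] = 0.54 - 1.32*c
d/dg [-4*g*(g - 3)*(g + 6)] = -12*g^2 - 24*g + 72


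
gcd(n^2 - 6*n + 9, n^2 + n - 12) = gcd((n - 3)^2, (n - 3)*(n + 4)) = n - 3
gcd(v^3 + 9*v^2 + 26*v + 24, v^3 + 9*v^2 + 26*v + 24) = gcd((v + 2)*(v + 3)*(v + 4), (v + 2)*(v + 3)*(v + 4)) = v^3 + 9*v^2 + 26*v + 24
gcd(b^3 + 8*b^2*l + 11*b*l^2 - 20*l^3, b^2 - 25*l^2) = b + 5*l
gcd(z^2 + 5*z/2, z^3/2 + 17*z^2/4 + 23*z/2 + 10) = z + 5/2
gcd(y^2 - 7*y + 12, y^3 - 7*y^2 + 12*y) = y^2 - 7*y + 12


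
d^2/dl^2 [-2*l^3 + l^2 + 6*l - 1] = 2 - 12*l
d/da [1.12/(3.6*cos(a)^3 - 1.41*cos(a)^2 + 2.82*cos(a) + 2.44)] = (12.096*cos(a)^2 - 3.1584*cos(a) + 3.1584)*sin(a)/(3.6*cos(a)^3 - 1.41*cos(a)^2 + 2.82*cos(a) + 2.44)^2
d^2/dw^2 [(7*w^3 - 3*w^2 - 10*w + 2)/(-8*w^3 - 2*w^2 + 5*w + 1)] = 2*(304*w^6 + 1080*w^5 - 264*w^4 + 193*w^3 + 609*w^2 + 51*w - 101)/(512*w^9 + 384*w^8 - 864*w^7 - 664*w^6 + 444*w^5 + 378*w^4 - 41*w^3 - 69*w^2 - 15*w - 1)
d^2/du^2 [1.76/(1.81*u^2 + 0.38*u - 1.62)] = (-11.531872*u^2 - 2.421056*u + 1.76*(3.62*u + 0.38)*(7.24*u + 0.76) + 10.321344)/(1.81*u^2 + 0.38*u - 1.62)^3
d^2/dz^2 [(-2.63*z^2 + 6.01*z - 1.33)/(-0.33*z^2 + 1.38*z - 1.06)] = (1.086426*z^3 - 4.65082199999999*z^2 + 8.979696*z - 7.537484)/(0.035937*z^6 - 0.450846*z^5 + 2.231658*z^4 - 5.524416*z^3 + 7.168356*z^2 - 4.651704*z + 1.191016)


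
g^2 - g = g*(g - 1)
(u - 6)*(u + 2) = u^2 - 4*u - 12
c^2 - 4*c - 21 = (c - 7)*(c + 3)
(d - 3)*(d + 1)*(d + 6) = d^3 + 4*d^2 - 15*d - 18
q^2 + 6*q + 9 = (q + 3)^2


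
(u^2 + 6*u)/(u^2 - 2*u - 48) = u/(u - 8)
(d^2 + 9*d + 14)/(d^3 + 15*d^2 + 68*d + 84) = 1/(d + 6)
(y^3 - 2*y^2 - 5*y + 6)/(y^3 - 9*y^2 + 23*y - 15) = (y + 2)/(y - 5)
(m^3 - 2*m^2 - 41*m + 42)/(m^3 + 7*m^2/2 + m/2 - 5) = 2*(m^2 - m - 42)/(2*m^2 + 9*m + 10)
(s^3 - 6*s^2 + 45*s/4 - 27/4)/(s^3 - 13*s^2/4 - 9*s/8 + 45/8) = 2*(2*s - 3)/(4*s + 5)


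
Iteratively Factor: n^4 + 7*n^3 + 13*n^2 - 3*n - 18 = (n - 1)*(n^3 + 8*n^2 + 21*n + 18) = (n - 1)*(n + 3)*(n^2 + 5*n + 6) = (n - 1)*(n + 2)*(n + 3)*(n + 3)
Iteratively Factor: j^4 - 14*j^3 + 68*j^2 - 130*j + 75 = (j - 5)*(j^3 - 9*j^2 + 23*j - 15) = (j - 5)*(j - 3)*(j^2 - 6*j + 5) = (j - 5)^2*(j - 3)*(j - 1)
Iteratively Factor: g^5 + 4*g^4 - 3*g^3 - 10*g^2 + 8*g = (g + 2)*(g^4 + 2*g^3 - 7*g^2 + 4*g) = (g - 1)*(g + 2)*(g^3 + 3*g^2 - 4*g) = (g - 1)^2*(g + 2)*(g^2 + 4*g) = (g - 1)^2*(g + 2)*(g + 4)*(g)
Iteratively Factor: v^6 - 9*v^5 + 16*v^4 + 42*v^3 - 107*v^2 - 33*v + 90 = (v + 1)*(v^5 - 10*v^4 + 26*v^3 + 16*v^2 - 123*v + 90) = (v - 1)*(v + 1)*(v^4 - 9*v^3 + 17*v^2 + 33*v - 90) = (v - 3)*(v - 1)*(v + 1)*(v^3 - 6*v^2 - v + 30) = (v - 3)*(v - 1)*(v + 1)*(v + 2)*(v^2 - 8*v + 15) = (v - 3)^2*(v - 1)*(v + 1)*(v + 2)*(v - 5)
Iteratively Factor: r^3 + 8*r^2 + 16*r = (r + 4)*(r^2 + 4*r) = r*(r + 4)*(r + 4)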